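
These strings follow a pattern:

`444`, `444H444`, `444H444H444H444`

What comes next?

Each string is two copies of the previous one joined by 'H'.
Doubling 444H444H444H444 with 'H' between the halves:

444H444H444H444H444H444H444H444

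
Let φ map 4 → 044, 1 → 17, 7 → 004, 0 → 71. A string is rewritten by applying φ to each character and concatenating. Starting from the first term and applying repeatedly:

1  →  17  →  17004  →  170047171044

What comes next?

170047171044004170041771044044

Expanding 170047171044: 1→17, 7→004, 0→71, 0→71, 4→044, 7→004, 1→17, 7→004, 1→17, 0→71, 4→044, 4→044. Concatenated: 17 004 71 71 044 004 17 004 17 71 044 044.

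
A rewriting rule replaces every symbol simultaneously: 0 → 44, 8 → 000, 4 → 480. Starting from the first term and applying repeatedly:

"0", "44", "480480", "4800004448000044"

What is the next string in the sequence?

Rewriting the 16 symbols of 4800004448000044 one by one yields 480 000 44 44 44 44 480 480 480 000 44 44 44 44 480 480; concatenated:

4800004444444448048048000044444444480480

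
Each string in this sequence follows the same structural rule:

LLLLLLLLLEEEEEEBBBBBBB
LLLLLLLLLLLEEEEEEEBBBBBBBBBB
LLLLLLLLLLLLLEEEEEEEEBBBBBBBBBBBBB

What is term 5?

Term n consists of 2n+3 L's, followed by n+3 E's, followed by 3n-2 B's, where the shown terms are n = 3, 4, 5.
For term 5, n = 7, so the run lengths are 17, 10, 19.

LLLLLLLLLLLLLLLLLEEEEEEEEEEBBBBBBBBBBBBBBBBBBB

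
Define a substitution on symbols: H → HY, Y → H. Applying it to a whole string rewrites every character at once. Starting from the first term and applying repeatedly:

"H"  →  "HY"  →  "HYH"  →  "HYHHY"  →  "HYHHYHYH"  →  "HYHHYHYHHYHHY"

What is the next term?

HYHHYHYHHYHHYHYHHYHYH

φ(HYHHYHYHHYHHY) expands symbol-by-symbol to HY H HY HY H HY H HY HY H HY HY H; joining the 13 pieces gives the next term.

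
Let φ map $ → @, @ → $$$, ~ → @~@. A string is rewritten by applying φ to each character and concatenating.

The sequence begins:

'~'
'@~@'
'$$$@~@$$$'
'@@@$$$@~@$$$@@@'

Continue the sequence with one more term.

Rewriting the 15 symbols of @@@$$$@~@$$$@@@ one by one yields $$$ $$$ $$$ @ @ @ $$$ @~@ $$$ @ @ @ $$$ $$$ $$$; concatenated:

$$$$$$$$$@@@$$$@~@$$$@@@$$$$$$$$$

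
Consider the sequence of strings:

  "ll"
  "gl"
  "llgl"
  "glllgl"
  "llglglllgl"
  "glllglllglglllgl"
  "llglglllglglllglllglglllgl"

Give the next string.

Each term (from the third on) is the two preceding terms concatenated in order: term 3 = ll·gl = llgl.
Continuing: glllglllglglllgl · llglglllglglllglllglglllgl gives term 8.

glllglllglglllglllglglllglglllglllglglllgl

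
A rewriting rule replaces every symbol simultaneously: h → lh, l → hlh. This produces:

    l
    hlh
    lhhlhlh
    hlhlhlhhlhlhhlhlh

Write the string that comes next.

lhhlhlhhlhlhhlhlhlhhlhlhhlhlhlhhlhlhhlhlh

Applying the rule to each of the 17 symbols of hlhlhlhhlhlhhlhlh gives the pieces lh hlh lh hlh lh hlh lh lh hlh lh hlh lh lh hlh lh hlh lh, which concatenate to the answer.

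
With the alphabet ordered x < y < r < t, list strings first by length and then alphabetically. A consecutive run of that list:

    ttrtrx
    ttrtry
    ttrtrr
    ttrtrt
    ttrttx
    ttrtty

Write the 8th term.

Advancing 2 positions from ttrtty through ttrtty → ttrttr reaches term 8.

ttrttt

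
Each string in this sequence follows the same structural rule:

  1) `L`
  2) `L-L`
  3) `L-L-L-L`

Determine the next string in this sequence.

L-L-L-L-L-L-L-L

Every step duplicates the string with '-' between the halves.
So the next term is two copies of L-L-L-L with '-' between the halves.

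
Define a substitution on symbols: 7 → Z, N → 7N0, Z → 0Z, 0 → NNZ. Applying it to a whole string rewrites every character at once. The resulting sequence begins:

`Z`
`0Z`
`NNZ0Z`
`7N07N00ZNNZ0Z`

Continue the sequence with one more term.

φ(7N07N00ZNNZ0Z) expands symbol-by-symbol to Z 7N0 NNZ Z 7N0 NNZ NNZ 0Z 7N0 7N0 0Z NNZ 0Z; joining the 13 pieces gives the next term.

Z7N0NNZZ7N0NNZNNZ0Z7N07N00ZNNZ0Z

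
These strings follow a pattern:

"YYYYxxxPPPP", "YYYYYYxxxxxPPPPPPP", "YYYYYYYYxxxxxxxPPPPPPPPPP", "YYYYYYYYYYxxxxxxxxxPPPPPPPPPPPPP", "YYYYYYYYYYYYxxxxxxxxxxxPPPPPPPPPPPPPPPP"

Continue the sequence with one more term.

Term n consists of 2n+2 Y's, followed by 2n+1 x's, followed by 3n+1 P's (n = 1, 2, …).
For the next term, n = 6, so the run lengths are 14, 13, 19.

YYYYYYYYYYYYYYxxxxxxxxxxxxxPPPPPPPPPPPPPPPPPPP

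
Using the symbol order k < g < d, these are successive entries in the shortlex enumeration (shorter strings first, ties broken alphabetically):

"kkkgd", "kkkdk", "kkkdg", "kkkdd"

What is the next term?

The successor of kkkdd increments the rightmost position that isn't already d and resets every position after it to k.

kkgkk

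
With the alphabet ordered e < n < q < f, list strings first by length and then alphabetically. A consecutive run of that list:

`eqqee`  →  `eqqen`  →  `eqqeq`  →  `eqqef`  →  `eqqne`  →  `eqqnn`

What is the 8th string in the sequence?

eqqnf

Advancing 2 positions from eqqnn through eqqnn → eqqnq reaches term 8.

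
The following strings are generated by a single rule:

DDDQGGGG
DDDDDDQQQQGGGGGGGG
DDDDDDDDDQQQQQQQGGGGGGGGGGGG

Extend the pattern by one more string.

Each string has the form D^{3n} Q^{3n-2} G^{4n} (n = 1, 2, …).
At n = 4 the blocks have lengths 12, 10, 16.

DDDDDDDDDDDDQQQQQQQQQQGGGGGGGGGGGGGGGG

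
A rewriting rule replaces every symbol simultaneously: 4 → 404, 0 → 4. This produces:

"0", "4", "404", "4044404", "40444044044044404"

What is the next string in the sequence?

Replace each of the 17 characters of 40444044044044404 in place — 404 4 404 404 404 4 404 404 4 404 404 4 404 404 404 4 404 — and concatenate.

40444044044044404404440440444044044044404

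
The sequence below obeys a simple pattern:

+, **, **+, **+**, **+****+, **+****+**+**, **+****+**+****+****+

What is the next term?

From term 3 onward, concatenate the last term with the second-to-last: **·+ = **+, **+·** = **+**, …
Continuing: **+****+**+****+****+ · **+****+**+** gives term 8.

**+****+**+****+****+**+****+**+**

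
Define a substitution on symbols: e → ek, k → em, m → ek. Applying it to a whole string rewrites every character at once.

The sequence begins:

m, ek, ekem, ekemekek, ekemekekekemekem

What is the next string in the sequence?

φ(ekemekekekemekem) expands symbol-by-symbol to ek em ek ek ek em ek em ek em ek ek ek em ek ek; joining the 16 pieces gives the next term.

ekemekekekemekemekemekekekemekek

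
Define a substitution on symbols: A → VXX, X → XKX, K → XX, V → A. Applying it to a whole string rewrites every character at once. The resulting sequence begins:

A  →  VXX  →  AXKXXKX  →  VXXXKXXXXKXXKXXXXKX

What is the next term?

AXKXXKXXKXXXXKXXKXXKXXKXXXXKXXKXXXXKXXKXXKXXKXXXXKX

Replace each of the 19 characters of VXXXKXXXXKXXKXXXXKX in place — A XKX XKX XKX XX XKX XKX XKX XKX XX XKX XKX XX XKX XKX XKX XKX XX XKX — and concatenate.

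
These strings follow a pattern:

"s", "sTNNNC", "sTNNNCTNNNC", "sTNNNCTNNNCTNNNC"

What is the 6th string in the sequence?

sTNNNCTNNNCTNNNCTNNNCTNNNC

The strings grow by a fixed suffix TNNNC each time.
From sTNNNCTNNNCTNNNC, 2 further steps: sTNNNCTNNNCTNNNC → sTNNNCTNNNCTNNNCTNNNC → (answer).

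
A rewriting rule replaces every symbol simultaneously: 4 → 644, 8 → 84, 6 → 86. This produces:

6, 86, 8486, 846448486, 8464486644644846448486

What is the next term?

8464486644644848686644644866446448464486644644846448486

Replace each of the 22 characters of 8464486644644846448486 in place — 84 644 86 644 644 84 86 86 644 644 86 644 644 84 644 86 644 644 84 644 84 86 — and concatenate.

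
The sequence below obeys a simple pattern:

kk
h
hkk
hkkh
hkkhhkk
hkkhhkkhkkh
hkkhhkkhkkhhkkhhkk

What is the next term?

From term 3 onward, concatenate the last term with the second-to-last: h·kk = hkk, hkk·h = hkkh, …
Continuing: hkkhhkkhkkhhkkhhkk · hkkhhkkhkkh gives term 8.

hkkhhkkhkkhhkkhhkkhkkhhkkhkkh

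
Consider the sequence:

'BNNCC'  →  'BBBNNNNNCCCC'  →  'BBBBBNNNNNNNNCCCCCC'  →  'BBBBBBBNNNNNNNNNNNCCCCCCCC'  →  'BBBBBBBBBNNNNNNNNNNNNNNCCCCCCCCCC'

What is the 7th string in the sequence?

BBBBBBBBBBBBBNNNNNNNNNNNNNNNNNNNNCCCCCCCCCCCCCC

Each string has the form B^{2n-1} N^{3n-1} C^{2n} (n = 1, 2, …).
At n = 7 the blocks have lengths 13, 20, 14.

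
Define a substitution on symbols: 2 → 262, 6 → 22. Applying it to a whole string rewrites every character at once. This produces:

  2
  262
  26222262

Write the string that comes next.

2622226226226226222262

Rewriting each symbol of 26222262: 2→262, 6→22, 2→262, 2→262, 2→262, 2→262, 6→22, 2→262, which concatenates to 262 22 262 262 262 262 22 262.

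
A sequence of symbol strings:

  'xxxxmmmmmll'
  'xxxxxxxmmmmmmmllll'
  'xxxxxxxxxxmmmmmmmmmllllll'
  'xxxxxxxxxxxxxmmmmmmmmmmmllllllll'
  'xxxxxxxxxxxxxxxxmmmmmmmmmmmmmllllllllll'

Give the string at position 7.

xxxxxxxxxxxxxxxxxxxxxxmmmmmmmmmmmmmmmmmllllllllllllll

Term n consists of 3n+1 x's, followed by 2n+3 m's, followed by 2n l's (n = 1, 2, …).
Setting n = 7 gives 22, 17, 14 characters in each block.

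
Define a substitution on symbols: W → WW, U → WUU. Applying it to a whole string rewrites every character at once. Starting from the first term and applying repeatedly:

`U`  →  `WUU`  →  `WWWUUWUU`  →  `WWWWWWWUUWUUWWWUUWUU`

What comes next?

φ(WWWWWWWUUWUUWWWUUWUU) expands symbol-by-symbol to WW WW WW WW WW WW WW WUU WUU WW WUU WUU WW WW WW WUU WUU WW WUU WUU; joining the 20 pieces gives the next term.

WWWWWWWWWWWWWWWUUWUUWWWUUWUUWWWWWWWUUWUUWWWUUWUU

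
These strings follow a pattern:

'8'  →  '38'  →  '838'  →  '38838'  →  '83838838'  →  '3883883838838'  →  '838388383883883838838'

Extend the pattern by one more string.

3883883838838838388383883883838838

This is a Fibonacci-style word recurrence s(k) = s(k−2)·s(k−1): e.g. 8·38 = 838.
The next term joins 3883883838838 and 838388383883883838838.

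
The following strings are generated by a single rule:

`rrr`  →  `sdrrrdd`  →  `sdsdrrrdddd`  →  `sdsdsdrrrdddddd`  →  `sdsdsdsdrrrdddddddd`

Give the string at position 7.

sdsdsdsdsdsdrrrdddddddddddd

Every step adds sd to the front and dd to the end of the previous string.
From sdsdsdsdrrrdddddddd, 2 further steps: sdsdsdsdrrrdddddddd → sdsdsdsdsdrrrdddddddddd → (answer).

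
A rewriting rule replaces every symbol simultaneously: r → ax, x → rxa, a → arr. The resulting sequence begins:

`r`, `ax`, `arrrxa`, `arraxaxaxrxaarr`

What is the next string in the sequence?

φ(arraxaxaxrxaarr) expands symbol-by-symbol to arr ax ax arr rxa arr rxa arr rxa ax rxa arr arr ax ax; joining the 15 pieces gives the next term.

arraxaxarrrxaarrrxaarrrxaaxrxaarrarraxax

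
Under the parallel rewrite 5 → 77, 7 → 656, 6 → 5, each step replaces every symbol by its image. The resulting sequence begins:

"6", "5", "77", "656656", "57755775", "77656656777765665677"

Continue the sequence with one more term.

Rewriting the 20 symbols of 77656656777765665677 one by one yields 656 656 5 77 5 5 77 5 656 656 656 656 5 77 5 5 77 5 656 656; concatenated:

6566565775577565665665665657755775656656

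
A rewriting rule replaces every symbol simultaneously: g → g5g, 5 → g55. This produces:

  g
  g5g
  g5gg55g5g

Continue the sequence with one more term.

g5gg55g5gg5gg55g55g5gg55g5g

Rewriting each symbol of g5gg55g5g: g→g5g, 5→g55, g→g5g, g→g5g, 5→g55, 5→g55, g→g5g, 5→g55, g→g5g, which concatenates to g5g g55 g5g g5g g55 g55 g5g g55 g5g.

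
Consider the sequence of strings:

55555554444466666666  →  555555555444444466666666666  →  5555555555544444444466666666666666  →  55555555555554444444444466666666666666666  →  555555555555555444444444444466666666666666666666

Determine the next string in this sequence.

Term n consists of 2n+1 5's, followed by 2n-1 4's, followed by 3n-1 6's, where the shown terms are n = 3, 4, 5, 6, 7.
For the next term, n = 8, so the run lengths are 17, 15, 23.

5555555555555555544444444444444466666666666666666666666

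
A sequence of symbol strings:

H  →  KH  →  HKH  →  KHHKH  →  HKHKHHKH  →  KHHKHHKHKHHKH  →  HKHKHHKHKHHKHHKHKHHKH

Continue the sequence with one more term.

KHHKHHKHKHHKHHKHKHHKHKHHKHHKHKHHKH

Each term (from the third on) is the two preceding terms concatenated in order: term 3 = H·KH = HKH.
So term 8 is KHHKHHKHKHHKH·HKHKHHKHKHHKHHKHKHHKH.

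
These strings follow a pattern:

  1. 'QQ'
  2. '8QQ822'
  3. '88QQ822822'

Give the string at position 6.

Each term wraps the previous one in 8 on the left and 822 on the right.
From 88QQ822822, 3 further steps: 88QQ822822 → 888QQ822822822 → 8888QQ822822822822 → (answer).

88888QQ822822822822822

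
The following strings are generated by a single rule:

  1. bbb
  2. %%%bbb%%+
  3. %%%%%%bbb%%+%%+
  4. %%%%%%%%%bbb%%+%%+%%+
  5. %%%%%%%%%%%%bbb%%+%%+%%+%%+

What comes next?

%%%%%%%%%%%%%%%bbb%%+%%+%%+%%+%%+

Every step adds %%% to the front and %%+ to the end of the previous string.
One more step from %%%%%%%%%%%%bbb%%+%%+%%+%%+ gives the answer.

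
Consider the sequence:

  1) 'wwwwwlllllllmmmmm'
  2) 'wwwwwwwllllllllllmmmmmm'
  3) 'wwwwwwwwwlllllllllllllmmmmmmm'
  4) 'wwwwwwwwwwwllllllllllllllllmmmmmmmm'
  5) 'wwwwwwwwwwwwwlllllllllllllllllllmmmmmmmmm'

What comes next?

wwwwwwwwwwwwwwwllllllllllllllllllllllmmmmmmmmmm

Term n consists of 2n-1 w's, followed by 3n-2 l's, followed by n+2 m's, where the shown terms are n = 3, 4, 5, 6, 7.
For the next term, n = 8, so the run lengths are 15, 22, 10.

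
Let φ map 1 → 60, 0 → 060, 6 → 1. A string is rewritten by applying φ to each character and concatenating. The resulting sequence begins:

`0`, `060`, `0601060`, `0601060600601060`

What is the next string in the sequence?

060106060060106010600601060600601060

Applying the rule to each of the 16 symbols of 0601060600601060 gives the pieces 060 1 060 60 060 1 060 1 060 060 1 060 60 060 1 060, which concatenate to the answer.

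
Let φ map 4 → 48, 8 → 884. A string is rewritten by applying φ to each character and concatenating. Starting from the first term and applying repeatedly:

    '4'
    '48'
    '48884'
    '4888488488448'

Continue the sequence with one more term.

4888488488448884884488848844848884

φ(4888488488448) expands symbol-by-symbol to 48 884 884 884 48 884 884 48 884 884 48 48 884; joining the 13 pieces gives the next term.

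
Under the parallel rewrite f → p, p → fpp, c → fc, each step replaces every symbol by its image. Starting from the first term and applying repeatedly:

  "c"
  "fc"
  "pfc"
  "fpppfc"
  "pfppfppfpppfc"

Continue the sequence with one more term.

φ(pfppfppfpppfc) expands symbol-by-symbol to fpp p fpp fpp p fpp fpp p fpp fpp fpp p fc; joining the 13 pieces gives the next term.

fpppfppfpppfppfpppfppfppfpppfc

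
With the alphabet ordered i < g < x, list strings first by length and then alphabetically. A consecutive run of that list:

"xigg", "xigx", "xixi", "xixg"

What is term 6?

xgii

Stepping forward 2 times from xixg: xixg → xixx, then the target.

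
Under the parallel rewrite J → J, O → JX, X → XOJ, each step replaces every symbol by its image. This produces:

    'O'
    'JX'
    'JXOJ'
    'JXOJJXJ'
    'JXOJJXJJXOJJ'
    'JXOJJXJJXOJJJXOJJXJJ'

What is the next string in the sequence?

JXOJJXJJXOJJJXOJJXJJJXOJJXJJXOJJJ

Replace each of the 20 characters of JXOJJXJJXOJJJXOJJXJJ in place — J XOJ JX J J XOJ J J XOJ JX J J J XOJ JX J J XOJ J J — and concatenate.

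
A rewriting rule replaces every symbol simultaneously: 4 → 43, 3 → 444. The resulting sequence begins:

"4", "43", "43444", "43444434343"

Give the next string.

43444434343434444344443444

Expanding 43444434343: 4→43, 3→444, 4→43, 4→43, 4→43, 4→43, 3→444, 4→43, 3→444, 4→43, 3→444. Concatenated: 43 444 43 43 43 43 444 43 444 43 444.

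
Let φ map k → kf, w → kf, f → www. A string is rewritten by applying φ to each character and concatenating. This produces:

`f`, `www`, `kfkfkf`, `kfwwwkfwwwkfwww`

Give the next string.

φ(kfwwwkfwwwkfwww) expands symbol-by-symbol to kf www kf kf kf kf www kf kf kf kf www kf kf kf; joining the 15 pieces gives the next term.

kfwwwkfkfkfkfwwwkfkfkfkfwwwkfkfkf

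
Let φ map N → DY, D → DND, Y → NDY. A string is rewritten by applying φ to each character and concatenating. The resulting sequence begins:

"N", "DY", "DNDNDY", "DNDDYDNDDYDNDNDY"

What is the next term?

DNDDYDNDDNDNDYDNDDYDNDDNDNDYDNDDYDNDDYDNDNDY

Replace each of the 16 characters of DNDDYDNDDYDNDNDY in place — DND DY DND DND NDY DND DY DND DND NDY DND DY DND DY DND NDY — and concatenate.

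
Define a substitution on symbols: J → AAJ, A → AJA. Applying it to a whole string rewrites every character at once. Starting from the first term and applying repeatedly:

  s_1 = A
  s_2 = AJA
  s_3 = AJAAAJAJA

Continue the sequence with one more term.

AJAAAJAJAAJAAJAAAJAJAAAJAJA

Rewriting each symbol of AJAAAJAJA: A→AJA, J→AAJ, A→AJA, A→AJA, A→AJA, J→AAJ, A→AJA, J→AAJ, A→AJA, which concatenates to AJA AAJ AJA AJA AJA AAJ AJA AAJ AJA.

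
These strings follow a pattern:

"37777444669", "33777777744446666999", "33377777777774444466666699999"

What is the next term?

33337777777777777444444666666669999999

Each string has the form 3^{n} 7^{3n+1} 4^{n+2} 6^{2n} 9^{2n-1} (n = 1, 2, …).
Setting n = 4 gives 4, 13, 6, 8, 7 characters in each block.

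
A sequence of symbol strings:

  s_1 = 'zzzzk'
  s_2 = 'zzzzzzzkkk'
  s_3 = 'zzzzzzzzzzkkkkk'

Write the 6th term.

Term n consists of 3n+1 z's, followed by 2n-1 k's (n = 1, 2, …).
For term 6, n = 6, so the run lengths are 19, 11.

zzzzzzzzzzzzzzzzzzzkkkkkkkkkkk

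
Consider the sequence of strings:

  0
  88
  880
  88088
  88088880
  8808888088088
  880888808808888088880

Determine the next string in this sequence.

8808888088088880888808808888088088

This is a Fibonacci-style word recurrence s(k) = s(k−1)·s(k−2): e.g. 88·0 = 880.
Continuing: 880888808808888088880 · 8808888088088 gives term 8.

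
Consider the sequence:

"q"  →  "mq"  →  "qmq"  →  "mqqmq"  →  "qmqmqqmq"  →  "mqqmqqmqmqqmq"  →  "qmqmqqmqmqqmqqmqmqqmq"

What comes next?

mqqmqqmqmqqmqqmqmqqmqmqqmqqmqmqqmq

Each term (from the third on) is the two preceding terms concatenated in order: term 3 = q·mq = qmq.
Continuing: mqqmqqmqmqqmq · qmqmqqmqmqqmqqmqmqqmq gives term 8.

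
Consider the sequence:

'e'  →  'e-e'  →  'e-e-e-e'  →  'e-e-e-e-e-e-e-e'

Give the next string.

Every step duplicates the string with '-' between the halves.
One more doubling of e-e-e-e-e-e-e-e gives the answer.

e-e-e-e-e-e-e-e-e-e-e-e-e-e-e-e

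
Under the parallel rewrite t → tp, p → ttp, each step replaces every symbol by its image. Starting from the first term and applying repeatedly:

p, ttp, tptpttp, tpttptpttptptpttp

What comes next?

φ(tpttptpttptptpttp) expands symbol-by-symbol to tp ttp tp tp ttp tp ttp tp tp ttp tp ttp tp ttp tp tp ttp; joining the 17 pieces gives the next term.

tpttptptpttptpttptptpttptpttptpttptptpttp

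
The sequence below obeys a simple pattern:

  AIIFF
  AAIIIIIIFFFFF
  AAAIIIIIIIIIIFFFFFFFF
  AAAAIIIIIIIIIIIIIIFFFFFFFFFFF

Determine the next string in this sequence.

The n-th term is n A's then 4n-2 I's then 3n-1 F's (n = 1, 2, …).
For the next term, n = 5, so the run lengths are 5, 18, 14.

AAAAAIIIIIIIIIIIIIIIIIIFFFFFFFFFFFFFF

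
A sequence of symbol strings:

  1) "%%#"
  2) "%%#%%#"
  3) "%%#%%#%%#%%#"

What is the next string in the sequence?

s(k+1) = s(k)·s(k) — each term doubles the last.
Doubling %%#%%#%%#%%#:

%%#%%#%%#%%#%%#%%#%%#%%#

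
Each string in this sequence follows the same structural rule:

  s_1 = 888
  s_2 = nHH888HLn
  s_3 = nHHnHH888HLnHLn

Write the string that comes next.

Every step adds nHH to the front and HLn to the end of the previous string.
Applying this once more to nHHnHH888HLnHLn:

nHHnHHnHH888HLnHLnHLn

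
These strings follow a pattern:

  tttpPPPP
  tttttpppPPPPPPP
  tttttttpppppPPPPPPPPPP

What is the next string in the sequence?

Reading off run lengths: t runs 3, 5, 7; p runs 1, 3, 5; P runs 4, 7, 10 — each is linear in n (n = 1, 2, …).
For the next term, n = 4, so the run lengths are 9, 7, 13.

tttttttttpppppppPPPPPPPPPPPPP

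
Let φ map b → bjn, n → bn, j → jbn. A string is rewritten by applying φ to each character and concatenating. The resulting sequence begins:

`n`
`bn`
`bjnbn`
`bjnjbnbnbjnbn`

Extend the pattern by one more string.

bjnjbnbnjbnbjnbnbjnbnbjnjbnbnbjnbn

φ(bjnjbnbnbjnbn) expands symbol-by-symbol to bjn jbn bn jbn bjn bn bjn bn bjn jbn bn bjn bn; joining the 13 pieces gives the next term.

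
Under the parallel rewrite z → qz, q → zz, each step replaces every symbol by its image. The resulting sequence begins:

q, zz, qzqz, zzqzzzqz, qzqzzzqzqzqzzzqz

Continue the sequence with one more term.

φ(qzqzzzqzqzqzzzqz) expands symbol-by-symbol to zz qz zz qz qz qz zz qz zz qz zz qz qz qz zz qz; joining the 16 pieces gives the next term.

zzqzzzqzqzqzzzqzzzqzzzqzqzqzzzqz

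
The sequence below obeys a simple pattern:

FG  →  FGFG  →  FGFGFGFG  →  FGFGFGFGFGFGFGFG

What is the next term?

Each string is two copies of the previous one concatenated.
One more doubling of FGFGFGFGFGFGFGFG gives the answer.

FGFGFGFGFGFGFGFGFGFGFGFGFGFGFGFG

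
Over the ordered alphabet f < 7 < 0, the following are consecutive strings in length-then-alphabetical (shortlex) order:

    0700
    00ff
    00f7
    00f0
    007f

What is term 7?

Advancing 2 positions from 007f through 007f → 0077 reaches term 7.

0070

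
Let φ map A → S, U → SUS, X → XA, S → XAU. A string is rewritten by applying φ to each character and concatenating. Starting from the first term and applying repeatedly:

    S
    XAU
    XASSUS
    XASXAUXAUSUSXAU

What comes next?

XASXAUXASSUSXASSUSXAUSUSXAUXASSUS

φ(XASXAUXAUSUSXAU) expands symbol-by-symbol to XA S XAU XA S SUS XA S SUS XAU SUS XAU XA S SUS; joining the 15 pieces gives the next term.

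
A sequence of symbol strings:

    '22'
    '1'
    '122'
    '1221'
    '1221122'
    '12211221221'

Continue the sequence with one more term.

122112212211221122

This is a Fibonacci-style word recurrence s(k) = s(k−1)·s(k−2): e.g. 1·22 = 122.
So term 7 is 12211221221·1221122.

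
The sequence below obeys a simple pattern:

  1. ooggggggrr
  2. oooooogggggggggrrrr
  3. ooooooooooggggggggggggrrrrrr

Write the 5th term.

ooooooooooooooooooggggggggggggggggggrrrrrrrrrr

The n-th term is 4n-2 o's then 3n+3 g's then 2n r's (n = 1, 2, …).
At n = 5 the blocks have lengths 18, 18, 10.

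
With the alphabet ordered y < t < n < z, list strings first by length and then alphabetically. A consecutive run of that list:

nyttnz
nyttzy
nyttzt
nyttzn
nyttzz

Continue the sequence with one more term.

nytnyy

Treat nyttzz as a base-4 numeral over the given alphabet and add one, carrying through any trailing z's.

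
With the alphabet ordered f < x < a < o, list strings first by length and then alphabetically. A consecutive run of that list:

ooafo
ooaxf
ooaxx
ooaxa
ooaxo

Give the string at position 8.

Advancing 3 positions from ooaxo through ooaxo → ooaaf → ooaax reaches term 8.

ooaaa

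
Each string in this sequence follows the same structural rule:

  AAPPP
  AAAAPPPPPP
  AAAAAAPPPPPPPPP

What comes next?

Reading off run lengths: A runs 2, 4, 6; P runs 3, 6, 9 — each is linear in n (n = 1, 2, …).
Setting n = 4 gives 8, 12 characters in each block.

AAAAAAAAPPPPPPPPPPPP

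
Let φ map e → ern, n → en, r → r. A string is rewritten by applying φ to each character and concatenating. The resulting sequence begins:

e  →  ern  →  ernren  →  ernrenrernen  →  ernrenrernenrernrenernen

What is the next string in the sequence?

ernrenrernenrernrenernenrernrenrernenernrenernen

Applying the rule to each of the 24 symbols of ernrenrernenrernrenernen gives the pieces ern r en r ern en r ern r en ern en r ern r en r ern en ern r en ern en, which concatenate to the answer.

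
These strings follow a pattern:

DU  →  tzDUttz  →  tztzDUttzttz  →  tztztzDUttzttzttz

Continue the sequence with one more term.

tztztztzDUttzttzttzttz

Every step adds tz to the front and ttz to the end of the previous string.
One more step from tztztzDUttzttzttz gives the answer.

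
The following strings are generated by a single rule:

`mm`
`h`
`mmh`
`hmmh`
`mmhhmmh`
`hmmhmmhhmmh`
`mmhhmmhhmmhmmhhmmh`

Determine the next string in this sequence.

hmmhmmhhmmhmmhhmmhhmmhmmhhmmh

This is a Fibonacci-style word recurrence s(k) = s(k−2)·s(k−1): e.g. mm·h = mmh.
So term 8 is hmmhmmhhmmh·mmhhmmhhmmhmmhhmmh.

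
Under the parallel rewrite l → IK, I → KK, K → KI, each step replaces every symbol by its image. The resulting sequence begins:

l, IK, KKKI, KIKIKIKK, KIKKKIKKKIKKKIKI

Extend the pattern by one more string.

φ(KIKKKIKKKIKKKIKI) expands symbol-by-symbol to KI KK KI KI KI KK KI KI KI KK KI KI KI KK KI KK; joining the 16 pieces gives the next term.

KIKKKIKIKIKKKIKIKIKKKIKIKIKKKIKK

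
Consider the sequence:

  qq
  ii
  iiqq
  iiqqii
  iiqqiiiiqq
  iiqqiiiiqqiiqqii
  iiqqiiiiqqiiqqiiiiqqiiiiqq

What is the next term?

iiqqiiiiqqiiqqiiiiqqiiiiqqiiqqiiiiqqiiqqii

Each term (from the third on) is the previous term followed by the one before it: term 3 = ii·qq = iiqq.
Continuing: iiqqiiiiqqiiqqiiiiqqiiiiqq · iiqqiiiiqqiiqqii gives term 8.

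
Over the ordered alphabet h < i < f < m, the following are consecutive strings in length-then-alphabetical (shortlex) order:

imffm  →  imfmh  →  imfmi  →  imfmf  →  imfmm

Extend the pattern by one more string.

Treat imfmm as a base-4 numeral over the given alphabet and add one, carrying through any trailing m's.

immhh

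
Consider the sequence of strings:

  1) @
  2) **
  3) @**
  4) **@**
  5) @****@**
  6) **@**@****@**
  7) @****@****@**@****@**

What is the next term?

**@**@****@**@****@****@**@****@**

Each term (from the third on) is the two preceding terms concatenated in order: term 3 = @·** = @**.
Continuing: **@**@****@** · @****@****@**@****@** gives term 8.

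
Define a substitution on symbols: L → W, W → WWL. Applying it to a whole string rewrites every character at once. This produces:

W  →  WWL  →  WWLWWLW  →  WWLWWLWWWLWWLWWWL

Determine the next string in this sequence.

WWLWWLWWWLWWLWWWLWWLWWLWWWLWWLWWWLWWLWWLW

Applying the rule to each of the 17 symbols of WWLWWLWWWLWWLWWWL gives the pieces WWL WWL W WWL WWL W WWL WWL WWL W WWL WWL W WWL WWL WWL W, which concatenate to the answer.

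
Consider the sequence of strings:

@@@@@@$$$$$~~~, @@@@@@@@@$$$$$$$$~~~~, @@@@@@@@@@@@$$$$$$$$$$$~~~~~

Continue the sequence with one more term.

@@@@@@@@@@@@@@@$$$$$$$$$$$$$$~~~~~~

The n-th term is 3n+3 @'s then 3n+2 $'s then n+2 ~'s (n = 1, 2, …).
At n = 4 the blocks have lengths 15, 14, 6.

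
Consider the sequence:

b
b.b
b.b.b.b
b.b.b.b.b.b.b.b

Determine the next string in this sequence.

s(k+1) = s(k)·.·s(k) — each term doubles the last with '.' between the halves.
So the next term is two copies of b.b.b.b.b.b.b.b with '.' between the halves.

b.b.b.b.b.b.b.b.b.b.b.b.b.b.b.b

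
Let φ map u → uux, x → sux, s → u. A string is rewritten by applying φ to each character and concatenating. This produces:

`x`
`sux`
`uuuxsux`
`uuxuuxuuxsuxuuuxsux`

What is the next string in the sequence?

uuxuuxsuxuuxuuxsuxuuxuuxsuxuuuxsuxuuxuuxuuxsuxuuuxsux

φ(uuxuuxuuxsuxuuuxsux) expands symbol-by-symbol to uux uux sux uux uux sux uux uux sux u uux sux uux uux uux sux u uux sux; joining the 19 pieces gives the next term.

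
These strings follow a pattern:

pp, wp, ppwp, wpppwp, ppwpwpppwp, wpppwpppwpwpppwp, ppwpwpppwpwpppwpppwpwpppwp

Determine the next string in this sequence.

wpppwpppwpwpppwpppwpwpppwpwpppwpppwpwpppwp

From term 3 onward, concatenate the second-to-last term with the last: pp·wp = ppwp, wp·ppwp = wpppwp, …
Continuing: wpppwpppwpwpppwp · ppwpwpppwpwpppwpppwpwpppwp gives term 8.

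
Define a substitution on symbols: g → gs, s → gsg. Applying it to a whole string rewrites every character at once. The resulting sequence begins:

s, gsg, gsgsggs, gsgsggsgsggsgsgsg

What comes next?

gsgsggsgsggsgsgsggsgsggsgsgsggsgsggsgsggs

Applying the rule to each of the 17 symbols of gsgsggsgsggsgsgsg gives the pieces gs gsg gs gsg gs gs gsg gs gsg gs gs gsg gs gsg gs gsg gs, which concatenate to the answer.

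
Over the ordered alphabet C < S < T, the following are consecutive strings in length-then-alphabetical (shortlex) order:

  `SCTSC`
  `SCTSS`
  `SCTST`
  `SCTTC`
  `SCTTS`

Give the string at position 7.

SSCCC

Continuing the enumeration 2 steps past SCTTS: SCTTS → SCTTT → (answer).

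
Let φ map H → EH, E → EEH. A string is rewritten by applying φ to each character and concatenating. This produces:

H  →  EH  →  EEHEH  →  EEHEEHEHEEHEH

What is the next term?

Rewriting the 13 symbols of EEHEEHEHEEHEH one by one yields EEH EEH EH EEH EEH EH EEH EH EEH EEH EH EEH EH; concatenated:

EEHEEHEHEEHEEHEHEEHEHEEHEEHEHEEHEH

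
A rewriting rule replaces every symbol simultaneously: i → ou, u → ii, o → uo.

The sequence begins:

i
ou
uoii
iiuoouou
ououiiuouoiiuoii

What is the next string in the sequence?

Rewriting the 16 symbols of ououiiuouoiiuoii one by one yields uo ii uo ii ou ou ii uo ii uo ou ou ii uo ou ou; concatenated:

uoiiuoiiououiiuoiiuoououiiuoouou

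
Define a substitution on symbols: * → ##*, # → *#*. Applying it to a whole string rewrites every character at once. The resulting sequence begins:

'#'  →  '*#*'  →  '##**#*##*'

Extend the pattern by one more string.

*#**#*##*##**#*##**#**#*##*

Expanding ##**#*##*: #→*#*, #→*#*, *→##*, *→##*, #→*#*, *→##*, #→*#*, #→*#*, *→##*. Concatenated: *#* *#* ##* ##* *#* ##* *#* *#* ##*.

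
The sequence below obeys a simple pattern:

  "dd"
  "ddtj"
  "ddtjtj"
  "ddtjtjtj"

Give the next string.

The strings grow by a fixed suffix tj each time.
Applying this once more to ddtjtjtj:

ddtjtjtjtj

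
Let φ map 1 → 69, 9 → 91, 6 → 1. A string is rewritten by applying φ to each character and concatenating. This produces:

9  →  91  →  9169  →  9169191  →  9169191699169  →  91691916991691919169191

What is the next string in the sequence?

φ(91691916991691919169191) expands symbol-by-symbol to 91 69 1 91 69 91 69 1 91 91 69 1 91 69 91 69 91 69 1 91 69 91 69; joining the 23 pieces gives the next term.

916919169916919191691916991699169191699169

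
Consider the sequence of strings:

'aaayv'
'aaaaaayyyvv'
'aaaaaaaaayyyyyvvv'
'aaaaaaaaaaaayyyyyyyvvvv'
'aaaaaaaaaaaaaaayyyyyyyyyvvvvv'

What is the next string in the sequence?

Each string has the form a^{3n} y^{2n-1} v^{n} (n = 1, 2, …).
For the next term, n = 6, so the run lengths are 18, 11, 6.

aaaaaaaaaaaaaaaaaayyyyyyyyyyyvvvvvv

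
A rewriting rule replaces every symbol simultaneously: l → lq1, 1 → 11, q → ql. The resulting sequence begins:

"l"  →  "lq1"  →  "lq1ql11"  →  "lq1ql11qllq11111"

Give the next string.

lq1ql11qllq11111qllq1lq1ql1111111111

Replace each of the 16 characters of lq1ql11qllq11111 in place — lq1 ql 11 ql lq1 11 11 ql lq1 lq1 ql 11 11 11 11 11 — and concatenate.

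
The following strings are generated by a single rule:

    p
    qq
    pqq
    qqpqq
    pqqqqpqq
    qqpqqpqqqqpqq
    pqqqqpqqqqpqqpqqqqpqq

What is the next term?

From term 3 onward, concatenate the second-to-last term with the last: p·qq = pqq, qq·pqq = qqpqq, …
The next term joins qqpqqpqqqqpqq and pqqqqpqqqqpqqpqqqqpqq.

qqpqqpqqqqpqqpqqqqpqqqqpqqpqqqqpqq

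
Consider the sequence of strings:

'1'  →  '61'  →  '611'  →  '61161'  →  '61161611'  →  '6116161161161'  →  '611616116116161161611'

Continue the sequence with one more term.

6116161161161611616116116161161161

Each term (from the third on) is the previous term followed by the one before it: term 3 = 61·1 = 611.
Continuing: 611616116116161161611 · 6116161161161 gives term 8.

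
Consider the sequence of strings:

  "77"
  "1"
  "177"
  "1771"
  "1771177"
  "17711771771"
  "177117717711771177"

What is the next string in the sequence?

From term 3 onward, concatenate the last term with the second-to-last: 1·77 = 177, 177·1 = 1771, …
So term 8 is 177117717711771177·17711771771.

17711771771177117717711771771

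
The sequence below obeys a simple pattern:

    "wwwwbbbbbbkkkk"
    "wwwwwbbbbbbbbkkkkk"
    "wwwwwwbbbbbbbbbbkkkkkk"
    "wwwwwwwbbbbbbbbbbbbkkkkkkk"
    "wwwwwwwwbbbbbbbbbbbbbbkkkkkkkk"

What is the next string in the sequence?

Reading off run lengths: w runs 4, 5, 6, 7, 8; b runs 6, 8, 10, 12, 14; k runs 4, 5, 6, 7, 8 — each is linear in n, where the shown terms are n = 2, 3, 4, 5, 6.
For the next term, n = 7, so the run lengths are 9, 16, 9.

wwwwwwwwwbbbbbbbbbbbbbbbbkkkkkkkkk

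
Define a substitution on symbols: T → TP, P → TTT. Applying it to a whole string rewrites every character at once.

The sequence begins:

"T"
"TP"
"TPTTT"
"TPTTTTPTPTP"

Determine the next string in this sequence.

TPTTTTPTPTPTPTTTTPTTTTPTTT

Apply φ to TPTTTTPTPTP symbol by symbol: T→TP, P→TTT, T→TP, T→TP, T→TP, T→TP, P→TTT, T→TP, P→TTT, T→TP, P→TTT; joined: TP TTT TP TP TP TP TTT TP TTT TP TTT.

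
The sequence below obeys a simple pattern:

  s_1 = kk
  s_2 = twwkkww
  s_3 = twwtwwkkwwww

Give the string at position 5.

twwtwwtwwtwwkkwwwwwwww

s(k+1) = tww·s(k)·ww, so each term gains tww as a prefix and ww as a suffix.
From twwtwwkkwwww, 2 further steps: twwtwwkkwwww → twwtwwtwwkkwwwwww → (answer).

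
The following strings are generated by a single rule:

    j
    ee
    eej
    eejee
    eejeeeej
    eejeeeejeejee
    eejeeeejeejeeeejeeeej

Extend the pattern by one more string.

This is a Fibonacci-style word recurrence s(k) = s(k−1)·s(k−2): e.g. ee·j = eej.
So term 8 is eejeeeejeejeeeejeeeej·eejeeeejeejee.

eejeeeejeejeeeejeeeejeejeeeejeejee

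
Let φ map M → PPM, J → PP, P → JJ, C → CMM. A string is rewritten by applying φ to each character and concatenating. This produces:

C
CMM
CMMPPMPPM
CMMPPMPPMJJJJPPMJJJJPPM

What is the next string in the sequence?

CMMPPMPPMJJJJPPMJJJJPPMPPPPPPPPJJJJPPMPPPPPPPPJJJJPPM

φ(CMMPPMPPMJJJJPPMJJJJPPM) expands symbol-by-symbol to CMM PPM PPM JJ JJ PPM JJ JJ PPM PP PP PP PP JJ JJ PPM PP PP PP PP JJ JJ PPM; joining the 23 pieces gives the next term.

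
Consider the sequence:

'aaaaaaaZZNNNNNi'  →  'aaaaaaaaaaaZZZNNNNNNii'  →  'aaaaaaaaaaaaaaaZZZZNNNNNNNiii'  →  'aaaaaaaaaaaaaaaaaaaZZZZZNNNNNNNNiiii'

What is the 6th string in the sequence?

Term n consists of 4n-1 a's, followed by n Z's, followed by n+3 N's, followed by n-1 i's, where the shown terms are n = 2, 3, 4, 5.
Setting n = 7 gives 27, 7, 10, 6 characters in each block.

aaaaaaaaaaaaaaaaaaaaaaaaaaaZZZZZZZNNNNNNNNNNiiiiii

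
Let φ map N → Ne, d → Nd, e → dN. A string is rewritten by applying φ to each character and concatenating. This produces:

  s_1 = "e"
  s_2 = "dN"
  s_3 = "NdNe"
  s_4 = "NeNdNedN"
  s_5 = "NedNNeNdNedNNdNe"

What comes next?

NedNNdNeNedNNeNdNedNNdNeNeNdNedN

Replace each of the 16 characters of NedNNeNdNedNNdNe in place — Ne dN Nd Ne Ne dN Ne Nd Ne dN Nd Ne Ne Nd Ne dN — and concatenate.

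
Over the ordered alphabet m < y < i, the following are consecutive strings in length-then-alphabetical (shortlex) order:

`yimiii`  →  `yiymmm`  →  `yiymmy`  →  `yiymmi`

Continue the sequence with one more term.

yiymym

The successor of yiymmi increments the rightmost position that isn't already i and resets every position after it to m.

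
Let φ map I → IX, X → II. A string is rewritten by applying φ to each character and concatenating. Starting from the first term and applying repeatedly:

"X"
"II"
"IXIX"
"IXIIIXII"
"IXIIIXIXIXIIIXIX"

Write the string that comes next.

IXIIIXIXIXIIIXIIIXIIIXIXIXIIIXII

φ(IXIIIXIXIXIIIXIX) expands symbol-by-symbol to IX II IX IX IX II IX II IX II IX IX IX II IX II; joining the 16 pieces gives the next term.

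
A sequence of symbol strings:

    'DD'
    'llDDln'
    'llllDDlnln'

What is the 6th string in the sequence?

llllllllllDDlnlnlnlnln

s(k+1) = ll·s(k)·ln, so each term gains ll as a prefix and ln as a suffix.
From llllDDlnln, 3 further steps: llllDDlnln → llllllDDlnlnln → llllllllDDlnlnlnln → (answer).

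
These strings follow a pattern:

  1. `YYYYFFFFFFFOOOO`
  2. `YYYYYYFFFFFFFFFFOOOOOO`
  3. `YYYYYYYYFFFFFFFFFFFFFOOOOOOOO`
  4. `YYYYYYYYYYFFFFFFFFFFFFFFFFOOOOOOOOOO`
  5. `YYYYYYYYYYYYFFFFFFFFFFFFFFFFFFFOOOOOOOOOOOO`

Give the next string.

YYYYYYYYYYYYYYFFFFFFFFFFFFFFFFFFFFFFOOOOOOOOOOOOOO

The n-th term is 2n Y's then 3n+1 F's then 2n O's, where the shown terms are n = 2, 3, 4, 5, 6.
Setting n = 7 gives 14, 22, 14 characters in each block.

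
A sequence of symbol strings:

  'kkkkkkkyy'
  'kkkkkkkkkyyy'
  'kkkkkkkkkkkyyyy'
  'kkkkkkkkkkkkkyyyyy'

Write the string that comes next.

kkkkkkkkkkkkkkkyyyyyy

The n-th term is 2n+1 k's then n-1 y's, where the shown terms are n = 3, 4, 5, 6.
For the next term, n = 7, so the run lengths are 15, 6.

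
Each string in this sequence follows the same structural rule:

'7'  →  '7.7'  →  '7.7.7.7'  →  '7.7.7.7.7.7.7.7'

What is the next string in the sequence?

7.7.7.7.7.7.7.7.7.7.7.7.7.7.7.7

Every step duplicates the string with '.' between the halves.
One more doubling of 7.7.7.7.7.7.7.7 gives the answer.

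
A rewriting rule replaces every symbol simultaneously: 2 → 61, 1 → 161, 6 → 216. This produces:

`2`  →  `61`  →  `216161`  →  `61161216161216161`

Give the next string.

2161611612161616116121616121616161161216161216161

φ(61161216161216161) expands symbol-by-symbol to 216 161 161 216 161 61 161 216 161 216 161 61 161 216 161 216 161; joining the 17 pieces gives the next term.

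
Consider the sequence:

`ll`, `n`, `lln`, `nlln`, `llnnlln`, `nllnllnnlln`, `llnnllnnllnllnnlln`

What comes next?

Each term (from the third on) is the two preceding terms concatenated in order: term 3 = ll·n = lln.
So term 8 is nllnllnnlln·llnnllnnllnllnnlln.

nllnllnnllnllnnllnnllnllnnlln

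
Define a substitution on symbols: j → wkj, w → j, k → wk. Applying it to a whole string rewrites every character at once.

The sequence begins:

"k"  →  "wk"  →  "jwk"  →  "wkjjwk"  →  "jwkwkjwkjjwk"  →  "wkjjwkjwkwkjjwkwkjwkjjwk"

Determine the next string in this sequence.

jwkwkjwkjjwkwkjjwkjwkwkjwkjjwkjwkwkjjwkwkjwkjjwk

Replace each of the 24 characters of wkjjwkjwkwkjjwkwkjwkjjwk in place — j wk wkj wkj j wk wkj j wk j wk wkj wkj j wk j wk wkj j wk wkj wkj j wk — and concatenate.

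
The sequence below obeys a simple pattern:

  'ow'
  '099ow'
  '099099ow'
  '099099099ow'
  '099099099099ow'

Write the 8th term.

Every step adds 099 at the front: s(k+1) = 099·s(k).
From 099099099099ow, 3 further steps: 099099099099ow → 099099099099099ow → 099099099099099099ow → (answer).

099099099099099099099ow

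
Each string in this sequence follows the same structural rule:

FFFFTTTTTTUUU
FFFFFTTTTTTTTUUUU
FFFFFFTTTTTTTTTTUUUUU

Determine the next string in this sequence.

FFFFFFFTTTTTTTTTTTTUUUUUU

Reading off run lengths: F runs 4, 5, 6; T runs 6, 8, 10; U runs 3, 4, 5 — each is linear in n, where the shown terms are n = 3, 4, 5.
For the next term, n = 6, so the run lengths are 7, 12, 6.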